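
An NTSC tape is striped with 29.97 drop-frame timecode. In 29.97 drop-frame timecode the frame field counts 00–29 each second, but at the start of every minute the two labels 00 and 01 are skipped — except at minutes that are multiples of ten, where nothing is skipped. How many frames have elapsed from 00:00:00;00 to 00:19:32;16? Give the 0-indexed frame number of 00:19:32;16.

35140

Complete 10-minute blocks: 1, each 17982 frames → 17982.
Remaining 9 whole minutes in the current block: 1800 + 8 × 1798 = 16184 frames.
Within the current minute: 32 × 30 + 16 − 2 = 974 (labels ;00/;01 skipped at this minute). Total = 17982 + 16184 + 974 = 35140.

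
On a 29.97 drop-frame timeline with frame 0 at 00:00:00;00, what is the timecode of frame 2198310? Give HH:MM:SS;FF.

Each 10-minute DF block holds 10 × 60 × 30 − 9 × 2 = 17982 frames. 2198310 ÷ 17982 → 122 full blocks, remainder 4506.
Within the partial block the first minute is 1800 frames and each further minute 1798, so 2 further minute boundaries passed. Total skipped labels = 18 × 122 + 2 × 2 = 2200.
Non-drop label index = 2198310 + 2200 = 2200510; at 30 labels/s that is 20:22:30:10, i.e. DF 20:22:30;10.

20:22:30;10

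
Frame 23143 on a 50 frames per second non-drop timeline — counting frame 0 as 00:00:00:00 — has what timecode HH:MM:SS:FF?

00:07:42:43

23143 ÷ 50 = 462 full seconds, remainder 43 frames.
462 s = 0 h 7 min 42 s.
Timecode: 00:07:42:43.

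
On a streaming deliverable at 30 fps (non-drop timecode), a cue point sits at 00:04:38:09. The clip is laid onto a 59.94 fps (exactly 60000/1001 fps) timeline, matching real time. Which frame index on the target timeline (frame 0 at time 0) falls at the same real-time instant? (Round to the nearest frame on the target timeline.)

frame 16681

Source frame index: (0×3600 + 4×60 + 38) × 30 + 9 = 8349.
Real time: 8349 / (30) = 2783/10 s.
Target frame: (2783/10) × (60000/1001) = 1518000/91 ≈ 16681.319 → 16681.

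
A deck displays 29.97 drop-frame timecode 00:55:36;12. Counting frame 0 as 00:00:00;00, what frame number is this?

Complete 10-minute blocks: 5, each 17982 frames → 89910.
Remaining 5 whole minutes in the current block: 1800 + 4 × 1798 = 8992 frames.
Within the current minute: 36 × 30 + 12 − 2 = 1090 (labels ;00/;01 skipped at this minute). Total = 89910 + 8992 + 1090 = 99992.

99992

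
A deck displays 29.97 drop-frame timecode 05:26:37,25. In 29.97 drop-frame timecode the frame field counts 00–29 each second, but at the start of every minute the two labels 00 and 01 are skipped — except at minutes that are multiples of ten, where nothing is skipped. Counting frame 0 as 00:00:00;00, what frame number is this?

As if non-drop at 30 labels/s: (5 × 3600 + 26 × 60 + 37) × 30 + 25 = 587935.
Minute boundaries passed: 326; those not divisible by 10: 326 − 32 = 294; dropped labels = 2 × 294 = 588.
Actual frame index = 587935 − 588 = 587347.

587347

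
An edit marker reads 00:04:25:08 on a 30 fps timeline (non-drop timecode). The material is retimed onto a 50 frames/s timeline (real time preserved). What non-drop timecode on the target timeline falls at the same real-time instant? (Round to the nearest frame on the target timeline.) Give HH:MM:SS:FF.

00:04:25:13

Source frame index: (0×3600 + 4×60 + 25) × 30 + 8 = 7958.
Real time: 7958 / (30) = 3979/15 s.
Target frame: (3979/15) × (50) = 39790/3 ≈ 13263.333 → 13263.
At 50 labels/s: frame 13263 → 00:04:25:13.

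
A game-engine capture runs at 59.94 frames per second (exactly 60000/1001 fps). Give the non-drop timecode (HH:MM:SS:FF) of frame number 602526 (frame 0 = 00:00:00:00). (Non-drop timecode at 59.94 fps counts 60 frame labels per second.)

602526 ÷ 60 = 10042 full seconds, remainder 6 frames.
10042 s = 2 h 47 min 22 s.
Timecode: 02:47:22:06.

02:47:22:06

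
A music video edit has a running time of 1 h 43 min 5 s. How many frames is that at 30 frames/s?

185550 frames

1 h 43 min 5 s = 6185 s.
Frames = 6185 × 30 = 185550.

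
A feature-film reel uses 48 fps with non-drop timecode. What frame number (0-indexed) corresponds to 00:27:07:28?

Total seconds to the label: (0 × 3600 + 27 × 60 + 7) = 1627.
Frame index = 1627 × 48 + 28 = 78124.

frame 78124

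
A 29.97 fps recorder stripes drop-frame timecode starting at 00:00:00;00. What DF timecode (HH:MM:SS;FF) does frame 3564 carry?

00:01:58;26

Each 10-minute DF block holds 10 × 60 × 30 − 9 × 2 = 17982 frames. 3564 ÷ 17982 → 0 full blocks, remainder 3564.
Within the partial block the first minute is 1800 frames and each further minute 1798, so 1 further minute boundary passed. Total skipped labels = 18 × 0 + 2 × 1 = 2.
Non-drop label index = 3564 + 2 = 3566; at 30 labels/s that is 00:01:58:26, i.e. DF 00:01:58;26.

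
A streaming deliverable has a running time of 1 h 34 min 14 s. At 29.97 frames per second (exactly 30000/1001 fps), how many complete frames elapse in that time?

169450 frames

1 h 34 min 14 s = 5654 s.
Frames = 5654 × 30000/1001 = 15420000/91 ≈ 169450.5495.
Complete frames: 169450.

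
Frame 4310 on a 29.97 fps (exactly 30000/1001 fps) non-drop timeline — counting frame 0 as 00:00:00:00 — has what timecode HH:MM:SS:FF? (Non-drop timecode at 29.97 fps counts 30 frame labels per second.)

00:02:23:20

4310 ÷ 30 = 143 full seconds, remainder 20 frames.
143 s = 0 h 2 min 23 s.
Timecode: 00:02:23:20.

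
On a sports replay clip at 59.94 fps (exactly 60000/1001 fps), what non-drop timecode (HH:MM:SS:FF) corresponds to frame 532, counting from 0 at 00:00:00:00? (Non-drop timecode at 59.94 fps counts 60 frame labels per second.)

532 ÷ 60 = 8 full seconds, remainder 52 frames.
8 s = 0 h 0 min 8 s.
Timecode: 00:00:08:52.

00:00:08:52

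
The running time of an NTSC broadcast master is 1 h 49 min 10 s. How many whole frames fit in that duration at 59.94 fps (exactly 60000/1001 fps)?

1 h 49 min 10 s = 6550 s.
Frames = 6550 × 60000/1001 = 393000000/1001 ≈ 392607.3926.
Complete frames: 392607.

392607 frames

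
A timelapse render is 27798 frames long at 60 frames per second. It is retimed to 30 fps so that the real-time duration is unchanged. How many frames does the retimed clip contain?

13899 frames

Target frames = source frames × (target rate / source rate) = 27798 × (30)/(60) = 27798 × 1/2 = 13899.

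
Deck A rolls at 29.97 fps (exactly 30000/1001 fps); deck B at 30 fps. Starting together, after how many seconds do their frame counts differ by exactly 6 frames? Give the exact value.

200.2 seconds

The gap grows by |30 − 30000/1001| = 30/1001 frames per second.
Time for a 6-frame gap: 6 ÷ (30/1001) = 200.2 s.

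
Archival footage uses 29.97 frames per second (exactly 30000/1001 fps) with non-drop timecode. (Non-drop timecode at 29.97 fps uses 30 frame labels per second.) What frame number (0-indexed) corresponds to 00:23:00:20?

41420

Total seconds to the label: (0 × 3600 + 23 × 60 + 0) = 1380.
Frame index = 1380 × 30 + 20 = 41420.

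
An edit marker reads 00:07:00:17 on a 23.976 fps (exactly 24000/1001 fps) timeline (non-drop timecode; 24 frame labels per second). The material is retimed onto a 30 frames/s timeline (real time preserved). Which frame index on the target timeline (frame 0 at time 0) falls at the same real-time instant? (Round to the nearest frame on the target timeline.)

Source frame index: (0×3600 + 7×60 + 0) × 24 + 17 = 10097.
Real time: 10097 / (24000/1001) = 10107097/24000 s.
Target frame: (10107097/24000) × (30) = 10107097/800 ≈ 12633.871 → 12634.

frame 12634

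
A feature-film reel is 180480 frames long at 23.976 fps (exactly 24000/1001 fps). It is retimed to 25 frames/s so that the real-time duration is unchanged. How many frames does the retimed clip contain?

188188 frames

Target frames = source frames × (target rate / source rate) = 180480 × (25)/(24000/1001) = 180480 × 1001/960 = 188188.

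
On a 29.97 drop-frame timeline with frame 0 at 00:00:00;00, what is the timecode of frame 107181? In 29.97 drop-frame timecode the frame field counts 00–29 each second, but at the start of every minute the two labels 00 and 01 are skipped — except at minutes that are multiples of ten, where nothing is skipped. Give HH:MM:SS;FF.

00:59:36;09

Ten DF minutes hold 17982 frames, so frame 107181 lies in block 5 (frames 89910–107891) with 17271 frames into that block.
The block's first minute is 1800 frames and the rest 1798 each; 17271 frames reaches minute 9, so 5 × 18 + 9 × 2 = 108 labels have been skipped so far.
Adding those back, label number 107181 + 108 = 107289 at 30 labels/s is 3576 s + 9 f = 0 h 59 min 36 s frame 9, i.e. 00:59:36;09.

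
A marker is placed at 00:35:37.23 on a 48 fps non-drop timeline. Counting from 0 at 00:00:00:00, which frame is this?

102599

Total seconds to the label: (0 × 3600 + 35 × 60 + 37) = 2137.
Frame index = 2137 × 48 + 23 = 102599.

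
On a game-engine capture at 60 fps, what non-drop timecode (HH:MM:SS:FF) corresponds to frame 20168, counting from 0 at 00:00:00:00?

00:05:36:08

20168 ÷ 60 = 336 full seconds, remainder 8 frames.
336 s = 0 h 5 min 36 s.
Timecode: 00:05:36:08.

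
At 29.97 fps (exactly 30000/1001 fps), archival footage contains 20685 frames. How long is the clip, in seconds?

Running time = 20685 / (30000/1001) = 690.1895 s.

690.1895 seconds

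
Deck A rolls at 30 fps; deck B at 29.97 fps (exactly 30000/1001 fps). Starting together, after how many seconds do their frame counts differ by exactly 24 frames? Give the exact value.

The gap grows by |30000/1001 − 30| = 30/1001 frames per second.
Time for a 24-frame gap: 24 ÷ (30/1001) = 800.8 s.

800.8 seconds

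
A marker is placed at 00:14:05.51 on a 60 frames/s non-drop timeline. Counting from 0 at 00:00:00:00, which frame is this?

frame 50751

Total seconds to the label: (0 × 3600 + 14 × 60 + 5) = 845.
Frame index = 845 × 60 + 51 = 50751.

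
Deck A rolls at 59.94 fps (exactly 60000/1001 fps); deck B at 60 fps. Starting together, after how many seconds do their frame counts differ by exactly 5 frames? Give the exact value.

1001/12 seconds

The gap grows by |60 − 60000/1001| = 60/1001 frames per second.
Time for a 5-frame gap: 5 ÷ (60/1001) = 1001/12 s.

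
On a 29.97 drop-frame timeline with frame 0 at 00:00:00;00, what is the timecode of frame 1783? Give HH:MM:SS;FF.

00:00:59;13

Each 10-minute DF block holds 10 × 60 × 30 − 9 × 2 = 17982 frames. 1783 ÷ 17982 → 0 full blocks, remainder 1783.
Within the partial block the first minute is 1800 frames and each further minute 1798, so 0 further minute boundaries passed. Total skipped labels = 18 × 0 + 2 × 0 = 0.
Non-drop label index = 1783 + 0 = 1783; at 30 labels/s that is 00:00:59:13, i.e. DF 00:00:59;13.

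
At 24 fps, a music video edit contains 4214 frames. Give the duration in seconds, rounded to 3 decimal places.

175.583 seconds

Running time = 4214 × 1/24 = 2107/12 s ≈ 175.583 s.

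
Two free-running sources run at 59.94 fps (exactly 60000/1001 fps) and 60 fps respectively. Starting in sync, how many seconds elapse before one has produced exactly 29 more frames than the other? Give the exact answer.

29029/60 seconds

The gap grows by |60 − 60000/1001| = 60/1001 frames per second.
Time for a 29-frame gap: 29 ÷ (60/1001) = 29029/60 s.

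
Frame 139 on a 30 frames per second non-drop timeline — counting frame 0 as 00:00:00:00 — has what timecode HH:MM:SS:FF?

00:00:04:19

139 ÷ 30 = 4 full seconds, remainder 19 frames.
4 s = 0 h 0 min 4 s.
Timecode: 00:00:04:19.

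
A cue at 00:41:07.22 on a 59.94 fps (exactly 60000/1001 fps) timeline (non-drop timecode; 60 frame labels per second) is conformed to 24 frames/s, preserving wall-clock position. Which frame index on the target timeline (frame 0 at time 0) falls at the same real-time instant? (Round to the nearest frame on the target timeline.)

Source frame index: (0×3600 + 41×60 + 7) × 60 + 22 = 148042.
Real time: 148042 / (60000/1001) = 74095021/30000 s.
Target frame: (74095021/30000) × (24) = 74095021/1250 ≈ 59276.017 → 59276.

frame 59276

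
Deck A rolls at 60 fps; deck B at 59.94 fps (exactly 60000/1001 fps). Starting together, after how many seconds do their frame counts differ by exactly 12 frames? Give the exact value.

The gap grows by |60000/1001 − 60| = 60/1001 frames per second.
Time for a 12-frame gap: 12 ÷ (60/1001) = 200.2 s.

200.2 seconds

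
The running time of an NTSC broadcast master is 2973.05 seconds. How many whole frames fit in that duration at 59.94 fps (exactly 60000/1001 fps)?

Frames = 2973.05 × 60000/1001 = 178383000/1001 ≈ 178204.7952.
Complete frames: 178204.

178204 frames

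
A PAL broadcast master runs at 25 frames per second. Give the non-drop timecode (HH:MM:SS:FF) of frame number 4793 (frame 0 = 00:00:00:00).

4793 ÷ 25 = 191 full seconds, remainder 18 frames.
191 s = 0 h 3 min 11 s.
Timecode: 00:03:11:18.

00:03:11:18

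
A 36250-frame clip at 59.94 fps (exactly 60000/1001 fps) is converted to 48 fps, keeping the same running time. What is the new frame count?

29029 frames

Target frames = source frames × (target rate / source rate) = 36250 × (48)/(60000/1001) = 36250 × 1001/1250 = 29029.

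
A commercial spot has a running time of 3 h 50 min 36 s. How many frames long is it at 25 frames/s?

3 h 50 min 36 s = 13836 s.
Frames = 13836 × 25 = 345900.

345900 frames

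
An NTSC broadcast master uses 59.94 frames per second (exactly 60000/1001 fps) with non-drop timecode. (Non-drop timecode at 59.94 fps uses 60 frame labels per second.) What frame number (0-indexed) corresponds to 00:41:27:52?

Total seconds to the label: (0 × 3600 + 41 × 60 + 27) = 2487.
Frame index = 2487 × 60 + 52 = 149272.

149272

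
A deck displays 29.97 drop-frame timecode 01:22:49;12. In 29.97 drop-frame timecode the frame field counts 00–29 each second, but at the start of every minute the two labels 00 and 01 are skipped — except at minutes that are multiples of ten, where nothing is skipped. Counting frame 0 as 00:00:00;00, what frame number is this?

Complete 10-minute blocks: 8, each 17982 frames → 143856.
Remaining 2 whole minutes in the current block: 1800 + 1 × 1798 = 3598 frames.
Within the current minute: 49 × 30 + 12 − 2 = 1480 (labels ;00/;01 skipped at this minute). Total = 143856 + 3598 + 1480 = 148934.

148934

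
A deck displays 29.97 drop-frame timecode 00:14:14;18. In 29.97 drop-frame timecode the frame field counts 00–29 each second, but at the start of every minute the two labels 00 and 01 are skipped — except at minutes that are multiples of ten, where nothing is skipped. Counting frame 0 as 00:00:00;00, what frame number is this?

25612

Complete 10-minute blocks: 1, each 17982 frames → 17982.
Remaining 4 whole minutes in the current block: 1800 + 3 × 1798 = 7194 frames.
Within the current minute: 14 × 30 + 18 − 2 = 436 (labels ;00/;01 skipped at this minute). Total = 17982 + 7194 + 436 = 25612.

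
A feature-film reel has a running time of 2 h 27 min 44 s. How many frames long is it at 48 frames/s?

2 h 27 min 44 s = 8864 s.
Frames = 8864 × 48 = 425472.

425472 frames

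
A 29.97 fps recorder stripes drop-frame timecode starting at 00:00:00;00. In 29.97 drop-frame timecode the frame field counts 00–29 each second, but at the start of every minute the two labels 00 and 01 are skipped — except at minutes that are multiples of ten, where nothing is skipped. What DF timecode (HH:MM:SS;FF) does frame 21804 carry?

Ten DF minutes hold 17982 frames, so frame 21804 lies in block 1 (frames 17982–35963) with 3822 frames into that block.
The block's first minute is 1800 frames and the rest 1798 each; 3822 frames reaches minute 2, so 1 × 18 + 2 × 2 = 22 labels have been skipped so far.
Adding those back, label number 21804 + 22 = 21826 at 30 labels/s is 727 s + 16 f = 0 h 12 min 7 s frame 16, i.e. 00:12:07;16.

00:12:07;16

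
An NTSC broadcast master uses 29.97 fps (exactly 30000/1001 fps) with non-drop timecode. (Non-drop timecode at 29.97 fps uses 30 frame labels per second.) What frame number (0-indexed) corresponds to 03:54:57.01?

422911

Total seconds to the label: (3 × 3600 + 54 × 60 + 57) = 14097.
Frame index = 14097 × 30 + 1 = 422911.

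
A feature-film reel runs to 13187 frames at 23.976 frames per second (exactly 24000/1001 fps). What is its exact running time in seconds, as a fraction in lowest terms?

13200187/24000 seconds

Running time = 13187 ÷ (24000/1001) = 13187 × 1001/24000 = 13200187/24000 s.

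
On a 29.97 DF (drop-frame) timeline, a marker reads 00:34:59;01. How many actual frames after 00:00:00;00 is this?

62909

As if non-drop at 30 labels/s: (0 × 3600 + 34 × 60 + 59) × 30 + 1 = 62971.
Minute boundaries passed: 34; those not divisible by 10: 34 − 3 = 31; dropped labels = 2 × 31 = 62.
Actual frame index = 62971 − 62 = 62909.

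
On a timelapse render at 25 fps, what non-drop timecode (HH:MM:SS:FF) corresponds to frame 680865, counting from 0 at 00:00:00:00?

680865 ÷ 25 = 27234 full seconds, remainder 15 frames.
27234 s = 7 h 33 min 54 s.
Timecode: 07:33:54:15.

07:33:54:15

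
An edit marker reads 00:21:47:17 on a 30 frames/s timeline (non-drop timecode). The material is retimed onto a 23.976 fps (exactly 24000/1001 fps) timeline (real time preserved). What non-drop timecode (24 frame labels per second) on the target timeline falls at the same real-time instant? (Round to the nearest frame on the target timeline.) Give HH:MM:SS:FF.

Source frame index: (0×3600 + 21×60 + 47) × 30 + 17 = 39227.
Real time: 39227 / (30) = 39227/30 s.
Target frame: (39227/30) × (24000/1001) = 31381600/1001 ≈ 31350.250 → 31350.
At 24 labels/s: frame 31350 → 00:21:46:06.

00:21:46:06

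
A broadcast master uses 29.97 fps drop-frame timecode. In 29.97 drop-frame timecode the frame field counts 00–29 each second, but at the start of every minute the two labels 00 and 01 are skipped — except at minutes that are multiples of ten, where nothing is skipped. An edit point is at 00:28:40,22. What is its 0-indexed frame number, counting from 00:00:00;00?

51570

As if non-drop at 30 labels/s: (0 × 3600 + 28 × 60 + 40) × 30 + 22 = 51622.
Minute boundaries passed: 28; those not divisible by 10: 28 − 2 = 26; dropped labels = 2 × 26 = 52.
Actual frame index = 51622 − 52 = 51570.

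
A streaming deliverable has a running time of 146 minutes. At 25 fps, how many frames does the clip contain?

146 min = 8760 s.
Frames = 8760 × 25 = 219000.

219000 frames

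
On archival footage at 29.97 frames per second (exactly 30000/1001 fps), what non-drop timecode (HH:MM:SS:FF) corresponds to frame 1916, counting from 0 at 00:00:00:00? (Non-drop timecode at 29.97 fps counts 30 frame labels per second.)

00:01:03:26

1916 ÷ 30 = 63 full seconds, remainder 26 frames.
63 s = 0 h 1 min 3 s.
Timecode: 00:01:03:26.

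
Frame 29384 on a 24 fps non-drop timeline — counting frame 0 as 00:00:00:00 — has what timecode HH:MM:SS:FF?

00:20:24:08

29384 ÷ 24 = 1224 full seconds, remainder 8 frames.
1224 s = 0 h 20 min 24 s.
Timecode: 00:20:24:08.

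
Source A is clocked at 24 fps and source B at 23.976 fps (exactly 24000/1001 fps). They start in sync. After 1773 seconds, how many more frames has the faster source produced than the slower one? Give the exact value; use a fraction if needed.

42552/1001 frames

A emits 24 × 1773 = 42552 frames; B emits 24000/1001 × 1773 = 42552000/1001.
Difference = 42552/1001 frames (≈ 42.5095); B is behind A.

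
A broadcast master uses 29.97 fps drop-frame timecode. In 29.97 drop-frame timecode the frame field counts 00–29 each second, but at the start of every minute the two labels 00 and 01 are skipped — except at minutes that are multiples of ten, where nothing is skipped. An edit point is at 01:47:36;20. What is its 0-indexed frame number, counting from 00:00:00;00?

Complete 10-minute blocks: 10, each 17982 frames → 179820.
Remaining 7 whole minutes in the current block: 1800 + 6 × 1798 = 12588 frames.
Within the current minute: 36 × 30 + 20 − 2 = 1098 (labels ;00/;01 skipped at this minute). Total = 179820 + 12588 + 1098 = 193506.

193506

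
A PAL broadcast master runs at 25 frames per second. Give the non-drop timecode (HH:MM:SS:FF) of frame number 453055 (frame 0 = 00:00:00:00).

453055 ÷ 25 = 18122 full seconds, remainder 5 frames.
18122 s = 5 h 2 min 2 s.
Timecode: 05:02:02:05.

05:02:02:05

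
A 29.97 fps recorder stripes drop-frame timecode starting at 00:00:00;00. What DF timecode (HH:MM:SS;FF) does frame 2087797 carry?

19:21:02;27

Ten DF minutes hold 17982 frames, so frame 2087797 lies in block 116 (frames 2085912–2103893) with 1885 frames into that block.
The block's first minute is 1800 frames and the rest 1798 each; 1885 frames reaches minute 1, so 116 × 18 + 1 × 2 = 2090 labels have been skipped so far.
Adding those back, label number 2087797 + 2090 = 2089887 at 30 labels/s is 69662 s + 27 f = 19 h 21 min 2 s frame 27, i.e. 19:21:02;27.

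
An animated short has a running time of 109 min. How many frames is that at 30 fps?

109 min = 6540 s.
Frames = 6540 × 30 = 196200.

196200 frames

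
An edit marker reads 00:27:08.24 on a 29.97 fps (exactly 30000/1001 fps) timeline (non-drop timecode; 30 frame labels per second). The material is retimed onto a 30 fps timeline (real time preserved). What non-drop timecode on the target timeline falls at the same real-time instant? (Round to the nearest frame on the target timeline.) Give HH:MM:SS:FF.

Source frame index: (0×3600 + 27×60 + 8) × 30 + 24 = 48864.
Real time: 48864 / (30000/1001) = 1019018/625 s.
Target frame: (1019018/625) × (30) = 6114108/125 ≈ 48912.864 → 48913.
At 30 labels/s: frame 48913 → 00:27:10:13.

00:27:10:13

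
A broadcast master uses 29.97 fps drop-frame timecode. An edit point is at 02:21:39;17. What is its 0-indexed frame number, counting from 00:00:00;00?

As if non-drop at 30 labels/s: (2 × 3600 + 21 × 60 + 39) × 30 + 17 = 254987.
Minute boundaries passed: 141; those not divisible by 10: 141 − 14 = 127; dropped labels = 2 × 127 = 254.
Actual frame index = 254987 − 254 = 254733.

254733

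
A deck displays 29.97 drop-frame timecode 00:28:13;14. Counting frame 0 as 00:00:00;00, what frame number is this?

As if non-drop at 30 labels/s: (0 × 3600 + 28 × 60 + 13) × 30 + 14 = 50804.
Minute boundaries passed: 28; those not divisible by 10: 28 − 2 = 26; dropped labels = 2 × 26 = 52.
Actual frame index = 50804 − 52 = 50752.

50752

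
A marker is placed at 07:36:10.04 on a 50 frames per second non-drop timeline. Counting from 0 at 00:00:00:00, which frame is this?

Total seconds to the label: (7 × 3600 + 36 × 60 + 10) = 27370.
Frame index = 27370 × 50 + 4 = 1368504.

frame 1368504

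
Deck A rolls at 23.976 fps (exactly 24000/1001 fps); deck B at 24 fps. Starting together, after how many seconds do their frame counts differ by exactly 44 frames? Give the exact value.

The gap grows by |24 − 24000/1001| = 24/1001 frames per second.
Time for a 44-frame gap: 44 ÷ (24/1001) = 11011/6 s.

11011/6 seconds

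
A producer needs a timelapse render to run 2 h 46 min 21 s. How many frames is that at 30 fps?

2 h 46 min 21 s = 9981 s.
Frames = 9981 × 30 = 299430.

299430 frames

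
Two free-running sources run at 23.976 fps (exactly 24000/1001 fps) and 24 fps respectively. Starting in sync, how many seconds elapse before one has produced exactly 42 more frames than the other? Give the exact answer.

1751.75 seconds

The gap grows by |24 − 24000/1001| = 24/1001 frames per second.
Time for a 42-frame gap: 42 ÷ (24/1001) = 1751.75 s.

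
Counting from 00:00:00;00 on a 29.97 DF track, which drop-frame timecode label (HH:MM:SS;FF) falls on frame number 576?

Each 10-minute DF block holds 10 × 60 × 30 − 9 × 2 = 17982 frames. 576 ÷ 17982 → 0 full blocks, remainder 576.
Within the partial block the first minute is 1800 frames and each further minute 1798, so 0 further minute boundaries passed. Total skipped labels = 18 × 0 + 2 × 0 = 0.
Non-drop label index = 576 + 0 = 576; at 30 labels/s that is 00:00:19:06, i.e. DF 00:00:19;06.

00:00:19;06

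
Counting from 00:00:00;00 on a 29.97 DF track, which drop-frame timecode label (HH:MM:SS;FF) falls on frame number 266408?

02:28:09;06

Ten DF minutes hold 17982 frames, so frame 266408 lies in block 14 (frames 251748–269729) with 14660 frames into that block.
The block's first minute is 1800 frames and the rest 1798 each; 14660 frames reaches minute 8, so 14 × 18 + 8 × 2 = 268 labels have been skipped so far.
Adding those back, label number 266408 + 268 = 266676 at 30 labels/s is 8889 s + 6 f = 2 h 28 min 9 s frame 6, i.e. 02:28:09;06.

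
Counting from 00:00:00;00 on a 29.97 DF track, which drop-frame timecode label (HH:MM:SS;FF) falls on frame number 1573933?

Ten DF minutes hold 17982 frames, so frame 1573933 lies in block 87 (frames 1564434–1582415) with 9499 frames into that block.
The block's first minute is 1800 frames and the rest 1798 each; 9499 frames reaches minute 5, so 87 × 18 + 5 × 2 = 1576 labels have been skipped so far.
Adding those back, label number 1573933 + 1576 = 1575509 at 30 labels/s is 52516 s + 29 f = 14 h 35 min 16 s frame 29, i.e. 14:35:16;29.

14:35:16;29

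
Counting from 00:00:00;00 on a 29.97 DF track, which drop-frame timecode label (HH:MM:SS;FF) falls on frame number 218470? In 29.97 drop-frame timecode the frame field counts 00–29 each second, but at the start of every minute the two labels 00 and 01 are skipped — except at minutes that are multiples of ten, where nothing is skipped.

Each 10-minute DF block holds 10 × 60 × 30 − 9 × 2 = 17982 frames. 218470 ÷ 17982 → 12 full blocks, remainder 2686.
Within the partial block the first minute is 1800 frames and each further minute 1798, so 1 further minute boundary passed. Total skipped labels = 18 × 12 + 2 × 1 = 218.
Non-drop label index = 218470 + 218 = 218688; at 30 labels/s that is 02:01:29:18, i.e. DF 02:01:29;18.

02:01:29;18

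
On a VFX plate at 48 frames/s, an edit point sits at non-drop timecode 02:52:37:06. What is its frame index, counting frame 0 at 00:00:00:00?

Total seconds to the label: (2 × 3600 + 52 × 60 + 37) = 10357.
Frame index = 10357 × 48 + 6 = 497142.

frame 497142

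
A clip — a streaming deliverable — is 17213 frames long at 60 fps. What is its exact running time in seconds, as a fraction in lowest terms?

Running time = 17213 ÷ (60) = 17213 × 1/60 = 17213/60 s.

17213/60 seconds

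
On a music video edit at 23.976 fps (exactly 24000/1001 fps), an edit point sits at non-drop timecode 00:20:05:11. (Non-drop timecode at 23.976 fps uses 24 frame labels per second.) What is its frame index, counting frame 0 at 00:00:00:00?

28931

Total seconds to the label: (0 × 3600 + 20 × 60 + 5) = 1205.
Frame index = 1205 × 24 + 11 = 28931.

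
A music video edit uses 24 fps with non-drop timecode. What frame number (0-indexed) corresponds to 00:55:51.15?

Total seconds to the label: (0 × 3600 + 55 × 60 + 51) = 3351.
Frame index = 3351 × 24 + 15 = 80439.

frame 80439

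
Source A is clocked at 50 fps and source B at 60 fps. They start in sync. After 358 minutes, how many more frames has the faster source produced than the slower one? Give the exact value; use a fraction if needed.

214800 frames

358 min = 21480 s.
A emits 50 × 21480 = 1074000 frames; B emits 60 × 21480 = 1288800.
Difference = 214800 frames; B is ahead of A.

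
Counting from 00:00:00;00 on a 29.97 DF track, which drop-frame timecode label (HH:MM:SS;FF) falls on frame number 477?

Each 10-minute DF block holds 10 × 60 × 30 − 9 × 2 = 17982 frames. 477 ÷ 17982 → 0 full blocks, remainder 477.
Within the partial block the first minute is 1800 frames and each further minute 1798, so 0 further minute boundaries passed. Total skipped labels = 18 × 0 + 2 × 0 = 0.
Non-drop label index = 477 + 0 = 477; at 30 labels/s that is 00:00:15:27, i.e. DF 00:00:15;27.

00:00:15;27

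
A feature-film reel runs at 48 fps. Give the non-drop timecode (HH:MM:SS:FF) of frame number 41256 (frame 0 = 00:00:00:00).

41256 ÷ 48 = 859 full seconds, remainder 24 frames.
859 s = 0 h 14 min 19 s.
Timecode: 00:14:19:24.

00:14:19:24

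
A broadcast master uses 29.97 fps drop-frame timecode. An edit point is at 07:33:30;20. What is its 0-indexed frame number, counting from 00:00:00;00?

Complete 10-minute blocks: 45, each 17982 frames → 809190.
Remaining 3 whole minutes in the current block: 1800 + 2 × 1798 = 5396 frames.
Within the current minute: 30 × 30 + 20 − 2 = 918 (labels ;00/;01 skipped at this minute). Total = 809190 + 5396 + 918 = 815504.

815504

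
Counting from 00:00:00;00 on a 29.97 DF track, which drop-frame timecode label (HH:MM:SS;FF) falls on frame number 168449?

01:33:40;17

Each 10-minute DF block holds 10 × 60 × 30 − 9 × 2 = 17982 frames. 168449 ÷ 17982 → 9 full blocks, remainder 6611.
Within the partial block the first minute is 1800 frames and each further minute 1798, so 3 further minute boundaries passed. Total skipped labels = 18 × 9 + 2 × 3 = 168.
Non-drop label index = 168449 + 168 = 168617; at 30 labels/s that is 01:33:40:17, i.e. DF 01:33:40;17.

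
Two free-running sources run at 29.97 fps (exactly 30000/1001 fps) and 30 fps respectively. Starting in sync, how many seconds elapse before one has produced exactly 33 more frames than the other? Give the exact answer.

The gap grows by |30 − 30000/1001| = 30/1001 frames per second.
Time for a 33-frame gap: 33 ÷ (30/1001) = 1101.1 s.

1101.1 seconds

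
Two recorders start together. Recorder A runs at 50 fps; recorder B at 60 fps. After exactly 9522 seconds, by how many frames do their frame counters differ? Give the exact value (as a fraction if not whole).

95220 frames

A emits 50 × 9522 = 476100 frames; B emits 60 × 9522 = 571320.
Difference = 95220 frames; B is ahead of A.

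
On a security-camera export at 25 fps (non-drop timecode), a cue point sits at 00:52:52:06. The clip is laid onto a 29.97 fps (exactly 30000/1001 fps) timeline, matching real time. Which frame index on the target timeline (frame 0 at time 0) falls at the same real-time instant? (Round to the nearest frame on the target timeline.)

Source frame index: (0×3600 + 52×60 + 52) × 25 + 6 = 79306.
Real time: 79306 / (25) = 79306/25 s.
Target frame: (79306/25) × (30000/1001) = 95167200/1001 ≈ 95072.128 → 95072.

frame 95072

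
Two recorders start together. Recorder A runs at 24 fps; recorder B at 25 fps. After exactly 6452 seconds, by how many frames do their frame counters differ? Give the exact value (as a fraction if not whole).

6452 frames

A emits 24 × 6452 = 154848 frames; B emits 25 × 6452 = 161300.
Difference = 6452 frames; B is ahead of A.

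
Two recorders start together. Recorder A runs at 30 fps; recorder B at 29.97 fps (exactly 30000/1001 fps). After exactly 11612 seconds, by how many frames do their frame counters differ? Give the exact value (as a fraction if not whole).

348360/1001 frames

A emits 30 × 11612 = 348360 frames; B emits 30000/1001 × 11612 = 348360000/1001.
Difference = 348360/1001 frames (≈ 348.0120); B is behind A.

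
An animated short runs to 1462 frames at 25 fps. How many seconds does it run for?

Running time = 1462 / (25) = 58.48 s.

58.48 seconds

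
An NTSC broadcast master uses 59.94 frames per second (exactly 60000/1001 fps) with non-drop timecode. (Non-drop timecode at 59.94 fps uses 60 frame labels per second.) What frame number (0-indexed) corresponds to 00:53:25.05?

frame 192305

Total seconds to the label: (0 × 3600 + 53 × 60 + 25) = 3205.
Frame index = 3205 × 60 + 5 = 192305.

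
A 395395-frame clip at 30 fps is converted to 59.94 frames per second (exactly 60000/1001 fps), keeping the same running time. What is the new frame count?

790000 frames

Target frames = source frames × (target rate / source rate) = 395395 × (60000/1001)/(30) = 395395 × 2000/1001 = 790000.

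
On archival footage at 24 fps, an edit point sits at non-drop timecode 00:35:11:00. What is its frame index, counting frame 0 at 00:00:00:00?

50664

Total seconds to the label: (0 × 3600 + 35 × 60 + 11) = 2111.
Frame index = 2111 × 24 + 0 = 50664.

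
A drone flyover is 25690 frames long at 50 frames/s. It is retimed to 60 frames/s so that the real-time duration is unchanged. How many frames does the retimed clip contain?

Target frames = source frames × (target rate / source rate) = 25690 × (60)/(50) = 25690 × 6/5 = 30828.

30828 frames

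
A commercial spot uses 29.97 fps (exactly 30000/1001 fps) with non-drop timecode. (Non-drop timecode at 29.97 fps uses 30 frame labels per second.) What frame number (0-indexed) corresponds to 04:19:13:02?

Total seconds to the label: (4 × 3600 + 19 × 60 + 13) = 15553.
Frame index = 15553 × 30 + 2 = 466592.

frame 466592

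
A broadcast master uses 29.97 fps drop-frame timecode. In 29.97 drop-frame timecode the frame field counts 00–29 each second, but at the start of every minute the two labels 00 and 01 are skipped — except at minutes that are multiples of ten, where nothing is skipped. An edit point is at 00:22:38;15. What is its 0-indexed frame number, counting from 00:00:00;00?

40715

As if non-drop at 30 labels/s: (0 × 3600 + 22 × 60 + 38) × 30 + 15 = 40755.
Minute boundaries passed: 22; those not divisible by 10: 22 − 2 = 20; dropped labels = 2 × 20 = 40.
Actual frame index = 40755 − 40 = 40715.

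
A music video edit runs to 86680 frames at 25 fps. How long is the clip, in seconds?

3467.2 seconds

Running time = 86680 / (25) = 3467.2 s.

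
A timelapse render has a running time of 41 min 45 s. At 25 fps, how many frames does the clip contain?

41 min 45 s = 2505 s.
Frames = 2505 × 25 = 62625.

62625 frames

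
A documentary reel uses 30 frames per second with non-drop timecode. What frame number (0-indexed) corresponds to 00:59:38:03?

107343

Total seconds to the label: (0 × 3600 + 59 × 60 + 38) = 3578.
Frame index = 3578 × 30 + 3 = 107343.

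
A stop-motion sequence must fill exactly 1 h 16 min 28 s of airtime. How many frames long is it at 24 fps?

110112 frames

1 h 16 min 28 s = 4588 s.
Frames = 4588 × 24 = 110112.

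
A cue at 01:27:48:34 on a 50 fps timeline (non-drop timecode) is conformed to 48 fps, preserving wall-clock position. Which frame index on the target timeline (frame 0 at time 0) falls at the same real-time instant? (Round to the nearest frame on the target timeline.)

frame 252897

Source frame index: (1×3600 + 27×60 + 48) × 50 + 34 = 263434.
Real time: 263434 / (50) = 131717/25 s.
Target frame: (131717/25) × (48) = 6322416/25 ≈ 252896.640 → 252897.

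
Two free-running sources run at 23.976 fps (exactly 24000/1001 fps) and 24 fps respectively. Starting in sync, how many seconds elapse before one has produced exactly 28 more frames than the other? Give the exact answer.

7007/6 seconds

The gap grows by |24 − 24000/1001| = 24/1001 frames per second.
Time for a 28-frame gap: 28 ÷ (24/1001) = 7007/6 s.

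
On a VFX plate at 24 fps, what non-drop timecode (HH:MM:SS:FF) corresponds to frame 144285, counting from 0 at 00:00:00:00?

144285 ÷ 24 = 6011 full seconds, remainder 21 frames.
6011 s = 1 h 40 min 11 s.
Timecode: 01:40:11:21.

01:40:11:21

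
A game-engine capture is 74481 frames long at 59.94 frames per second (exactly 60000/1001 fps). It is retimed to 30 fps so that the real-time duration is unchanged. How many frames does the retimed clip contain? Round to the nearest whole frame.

Frames at target rate = 74481 × (30) / (60000/1001) = 74555481/2000 ≈ 37277.740.
Nearest whole frame: 37278.

37278 frames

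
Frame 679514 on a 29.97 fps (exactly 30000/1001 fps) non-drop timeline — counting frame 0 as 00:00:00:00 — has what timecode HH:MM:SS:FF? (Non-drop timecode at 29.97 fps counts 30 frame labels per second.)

06:17:30:14

679514 ÷ 30 = 22650 full seconds, remainder 14 frames.
22650 s = 6 h 17 min 30 s.
Timecode: 06:17:30:14.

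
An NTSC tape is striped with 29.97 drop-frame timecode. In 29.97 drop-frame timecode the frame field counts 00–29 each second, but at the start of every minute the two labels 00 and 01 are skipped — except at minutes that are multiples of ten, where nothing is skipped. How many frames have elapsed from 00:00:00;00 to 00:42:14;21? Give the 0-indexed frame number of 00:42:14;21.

75965

Complete 10-minute blocks: 4, each 17982 frames → 71928.
Remaining 2 whole minutes in the current block: 1800 + 1 × 1798 = 3598 frames.
Within the current minute: 14 × 30 + 21 − 2 = 439 (labels ;00/;01 skipped at this minute). Total = 71928 + 3598 + 439 = 75965.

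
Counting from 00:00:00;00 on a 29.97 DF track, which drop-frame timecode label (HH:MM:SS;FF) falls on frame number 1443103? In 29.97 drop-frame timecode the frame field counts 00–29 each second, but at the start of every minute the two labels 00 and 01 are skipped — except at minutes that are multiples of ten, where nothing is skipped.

Each 10-minute DF block holds 10 × 60 × 30 − 9 × 2 = 17982 frames. 1443103 ÷ 17982 → 80 full blocks, remainder 4543.
Within the partial block the first minute is 1800 frames and each further minute 1798, so 2 further minute boundaries passed. Total skipped labels = 18 × 80 + 2 × 2 = 1444.
Non-drop label index = 1443103 + 1444 = 1444547; at 30 labels/s that is 13:22:31:17, i.e. DF 13:22:31;17.

13:22:31;17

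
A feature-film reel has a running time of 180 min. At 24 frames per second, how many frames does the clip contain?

180 min = 10800 s.
Frames = 10800 × 24 = 259200.

259200 frames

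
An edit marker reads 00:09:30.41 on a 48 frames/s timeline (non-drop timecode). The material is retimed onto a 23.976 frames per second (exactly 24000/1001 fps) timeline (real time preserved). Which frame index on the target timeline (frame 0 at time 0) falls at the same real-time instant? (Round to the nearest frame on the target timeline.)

frame 13687

Source frame index: (0×3600 + 9×60 + 30) × 48 + 41 = 27401.
Real time: 27401 / (48) = 27401/48 s.
Target frame: (27401/48) × (24000/1001) = 1245500/91 ≈ 13686.813 → 13687.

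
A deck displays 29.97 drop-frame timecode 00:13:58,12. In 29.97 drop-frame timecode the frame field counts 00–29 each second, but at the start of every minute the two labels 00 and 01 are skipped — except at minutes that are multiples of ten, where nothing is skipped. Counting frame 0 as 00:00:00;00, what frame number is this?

25128

As if non-drop at 30 labels/s: (0 × 3600 + 13 × 60 + 58) × 30 + 12 = 25152.
Minute boundaries passed: 13; those not divisible by 10: 13 − 1 = 12; dropped labels = 2 × 12 = 24.
Actual frame index = 25152 − 24 = 25128.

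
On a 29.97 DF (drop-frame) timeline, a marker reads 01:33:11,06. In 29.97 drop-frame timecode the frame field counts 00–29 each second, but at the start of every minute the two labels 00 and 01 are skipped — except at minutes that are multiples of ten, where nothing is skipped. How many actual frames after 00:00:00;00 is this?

167568

As if non-drop at 30 labels/s: (1 × 3600 + 33 × 60 + 11) × 30 + 6 = 167736.
Minute boundaries passed: 93; those not divisible by 10: 93 − 9 = 84; dropped labels = 2 × 84 = 168.
Actual frame index = 167736 − 168 = 167568.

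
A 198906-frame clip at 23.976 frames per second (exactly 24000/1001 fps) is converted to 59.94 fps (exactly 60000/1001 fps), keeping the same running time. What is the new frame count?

497265 frames

Target frames = source frames × (target rate / source rate) = 198906 × (60000/1001)/(24000/1001) = 198906 × 5/2 = 497265.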